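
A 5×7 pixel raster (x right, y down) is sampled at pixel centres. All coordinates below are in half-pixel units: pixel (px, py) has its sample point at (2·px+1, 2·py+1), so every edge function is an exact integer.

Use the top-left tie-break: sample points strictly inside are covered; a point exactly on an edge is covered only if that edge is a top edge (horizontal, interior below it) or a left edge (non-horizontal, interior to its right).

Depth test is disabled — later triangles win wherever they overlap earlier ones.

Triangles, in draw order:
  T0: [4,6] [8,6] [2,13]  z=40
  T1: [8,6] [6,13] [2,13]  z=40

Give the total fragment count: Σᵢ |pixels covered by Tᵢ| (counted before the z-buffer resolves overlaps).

T0:
  2·area = 28
  edge (4, 6)→(8, 6): d=(4,0) top-left  bias=+0
  edge (8, 6)→(2, 13): d=(-6,7) right/bottom  bias=-1
  edge (2, 13)→(4, 6): d=(2,-7) top-left  bias=+0
    (2,3)@(5, 7): e=[4,15,9] → #
    (3,3)@(7, 7): e=[4,1,23] → #
    (4,3)@(9, 7): e=[4,-13,37] → ·
    (2,4)@(5, 9): e=[12,3,13] → #
    (3,4)@(7, 9): e=[12,-11,27] → ·
    (1,5)@(3, 11): e=[20,5,3] → #
    (2,5)@(5, 11): e=[20,-9,17] → ·
    (1,6)@(3, 13): e=[28,-7,7] → ·
  covered (4 px):
    · · · · ·
    · · · · ·
    · · · · ·
    · · # # ·
    · · # · ·
    · # · · ·
    · · · · ·
T1:
  2·area = 28
  edge (8, 6)→(6, 13): d=(-2,7) right/bottom  bias=-1
  edge (6, 13)→(2, 13): d=(-4,0) right/bottom  bias=-1
  edge (2, 13)→(8, 6): d=(6,-7) top-left  bias=+0
    (3,4)@(7, 9): e=[1,16,11] → #
    (4,4)@(9, 9): e=[-13,16,25] → ·
    (2,5)@(5, 11): e=[11,8,9] → #
    (3,5)@(7, 11): e=[-3,8,23] → ·
    (0,6)@(1, 13): e=[35,0,-7] → ·  [on edge]
    (1,6)@(3, 13): e=[21,0,7] → ·  [on edge]
    (2,6)@(5, 13): e=[7,0,21] → ·  [on edge]
    (3,6)@(7, 13): e=[-7,0,35] → ·  [on edge]
    (4,6)@(9, 13): e=[-21,0,49] → ·  [on edge]
  covered (2 px):
    · · · · ·
    · · · · ·
    · · · · ·
    · · · · ·
    · · · # ·
    · · # · ·
    · · · · ·

Result: 6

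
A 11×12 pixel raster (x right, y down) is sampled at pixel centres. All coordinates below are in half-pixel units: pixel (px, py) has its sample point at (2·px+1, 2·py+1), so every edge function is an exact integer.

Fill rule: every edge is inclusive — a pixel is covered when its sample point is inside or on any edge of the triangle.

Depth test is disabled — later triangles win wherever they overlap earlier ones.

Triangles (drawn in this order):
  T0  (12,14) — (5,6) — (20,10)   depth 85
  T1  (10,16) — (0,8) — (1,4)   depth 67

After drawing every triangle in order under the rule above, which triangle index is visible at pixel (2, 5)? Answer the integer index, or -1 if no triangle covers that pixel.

T0:
  2·area = 92
  edge (12, 14)→(5, 6): d=(-7,-8) inclusive
  edge (5, 6)→(20, 10): d=(15,4) inclusive
  edge (20, 10)→(12, 14): d=(-8,4) inclusive
    (3,3)@(7, 7): e=[9,7,76] → X
    (4,3)@(9, 7): e=[25,-1,68] → .
    (3,4)@(7, 9): e=[-5,37,60] → .
    (4,4)@(9, 9): e=[11,29,52] → X
    (5,4)@(11, 9): e=[27,21,44] → X
    (6,4)@(13, 9): e=[43,13,36] → X
    (7,4)@(15, 9): e=[59,5,28] → X
    (8,4)@(17, 9): e=[75,-3,20] → .
    (4,5)@(9, 11): e=[-3,59,36] → .
    (5,5)@(11, 11): e=[13,51,28] → X
    (8,5)@(17, 11): e=[61,27,4] → X
    (9,5)@(19, 11): e=[77,19,-4] → .
  covered (10 px):
    . . . . . . . . . . .
    . . . . . . . . . . .
    . . . . . . . . . . .
    . . . X . . . . . . .
    . . . . X X X X . . .
    . . . . . X X X X . .
    . . . . . . X . . . .
    . . . . . . . . . . .
    . . . . . . . . . . .
    . . . . . . . . . . .
    . . . . . . . . . . .
    . . . . . . . . . . .
T1:
  2·area = 48
  edge (10, 16)→(0, 8): d=(-10,-8) inclusive
  edge (0, 8)→(1, 4): d=(1,-4) inclusive
  edge (1, 4)→(10, 16): d=(9,12) inclusive
    (0,2)@(1, 5): e=[38,1,9] → X
    (1,2)@(3, 5): e=[54,9,-15] → .
    (0,3)@(1, 7): e=[18,3,27] → X
    (1,3)@(3, 7): e=[34,11,3] → X
    (2,3)@(5, 7): e=[50,19,-21] → .
    (0,4)@(1, 9): e=[-2,5,45] → .
    (1,4)@(3, 9): e=[14,13,21] → X
    (2,4)@(5, 9): e=[30,21,-3] → .
    (1,5)@(3, 11): e=[-6,15,39] → .
    (2,5)@(5, 11): e=[10,23,15] → X
    (3,5)@(7, 11): e=[26,31,-9] → .
    (2,6)@(5, 13): e=[-10,25,33] → .
  covered (7 px):
    . . . . . . . . . . .
    . . . . . . . . . . .
    X . . . . . . . . . .
    X X . . . . . . . . .
    . X . . . . . . . . .
    . . X . . . . . . . .
    . . . X . . . . . . .
    . . . . X . . . . . .
    . . . . . . . . . . .
    . . . . . . . . . . .
    . . . . . . . . . . .
    . . . . . . . . . . .

Z-buffer (winner per pixel, '.' = empty):
  . . . . . . . . . . .
  . . . . . . . . . . .
  1 . . . . . . . . . .
  1 1 . 0 . . . . . . .
  . 1 . . 0 0 0 0 . . .
  . . 1 . . 0 0 0 0 . .
  . . . 1 . . 0 . . . .
  . . . . 1 . . . . . .
  . . . . . . . . . . .
  . . . . . . . . . . .
  . . . . . . . . . . .
  . . . . . . . . . . .

Result: 1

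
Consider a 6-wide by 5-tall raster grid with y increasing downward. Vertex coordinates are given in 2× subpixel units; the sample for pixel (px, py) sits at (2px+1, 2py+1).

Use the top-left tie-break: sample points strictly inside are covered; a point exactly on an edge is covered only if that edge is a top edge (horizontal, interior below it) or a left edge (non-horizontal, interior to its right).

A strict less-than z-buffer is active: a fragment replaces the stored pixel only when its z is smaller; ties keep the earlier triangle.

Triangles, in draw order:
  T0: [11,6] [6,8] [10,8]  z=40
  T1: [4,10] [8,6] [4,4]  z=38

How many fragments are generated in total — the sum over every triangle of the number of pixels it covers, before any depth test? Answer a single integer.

T0:
  2·area = 8  (B↔C swapped to make it positive)
  edge (11, 6)→(10, 8): d=(-1,2) right/bottom  bias=-1
  edge (10, 8)→(6, 8): d=(-4,0) right/bottom  bias=-1
  edge (6, 8)→(11, 6): d=(5,-2) top-left  bias=+0
    (4,3)@(9, 7): e=[3,4,1] → X
    (5,3)@(11, 7): e=[-1,4,5] → .
    (4,4)@(9, 9): e=[1,-4,11] → .
  covered (1 px):
    . . . . . .
    . . . . . .
    . . . . . .
    . . . . X .
    . . . . . .
T1:
  2·area = 24  (B↔C swapped to make it positive)
  edge (4, 10)→(4, 4): d=(0,-6) top-left  bias=+0
  edge (4, 4)→(8, 6): d=(4,2) right/bottom  bias=-1
  edge (8, 6)→(4, 10): d=(-4,4) right/bottom  bias=-1
    (5,1)@(11, 3): e=[42,-18,0] → .  [on edge]
    (2,2)@(5, 5): e=[6,2,16] → X
    (3,2)@(7, 5): e=[18,-2,8] → .
    (4,2)@(9, 5): e=[30,-6,0] → .  [on edge]
    (2,3)@(5, 7): e=[6,10,8] → X
    (3,3)@(7, 7): e=[18,6,0] → .  [on edge]
    (2,4)@(5, 9): e=[6,18,0] → .  [on edge]
  covered (2 px):
    . . . . . .
    . . . . . .
    . . X . . .
    . . X . . .
    . . . . . .

Result: 3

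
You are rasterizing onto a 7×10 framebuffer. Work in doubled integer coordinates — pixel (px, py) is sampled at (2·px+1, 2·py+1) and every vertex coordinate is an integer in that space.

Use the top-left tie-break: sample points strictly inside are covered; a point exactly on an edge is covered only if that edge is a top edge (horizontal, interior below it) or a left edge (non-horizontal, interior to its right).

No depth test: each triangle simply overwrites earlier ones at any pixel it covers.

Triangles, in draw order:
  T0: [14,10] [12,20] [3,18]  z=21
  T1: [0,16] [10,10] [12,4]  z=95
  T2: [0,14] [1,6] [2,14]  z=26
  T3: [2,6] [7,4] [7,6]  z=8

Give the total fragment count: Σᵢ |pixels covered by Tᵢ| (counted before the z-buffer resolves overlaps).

T0:
  2·area = 94
  edge (14, 10)→(12, 20): d=(-2,10) right/bottom  bias=-1
  edge (12, 20)→(3, 18): d=(-9,-2) top-left  bias=+0
  edge (3, 18)→(14, 10): d=(11,-8) top-left  bias=+0
    (6,5)@(13, 11): e=[8,83,3] → #
    (5,6)@(11, 13): e=[24,61,9] → #
    (4,7)@(9, 15): e=[40,39,15] → #
    (6,7)@(13, 15): e=[0,47,47] → ·  [on edge]
    (2,8)@(5, 17): e=[76,13,5] → #
    (3,8)@(7, 17): e=[56,17,21] → #
    (6,8)@(13, 17): e=[-4,29,69] → ·
    (2,9)@(5, 19): e=[72,-5,27] → ·
    (3,9)@(7, 19): e=[52,-1,43] → ·
    (4,9)@(9, 19): e=[32,3,59] → #
    (6,9)@(13, 19): e=[-8,11,91] → ·
  covered (11 px):
    · · · · · · ·
    · · · · · · ·
    · · · · · · ·
    · · · · · · ·
    · · · · · · ·
    · · · · · · #
    · · · · · # #
    · · · · # # ·
    · · # # # # ·
    · · · · # # ·
T1:
  2·area = 48  (B↔C swapped to make it positive)
  edge (0, 16)→(12, 4): d=(12,-12) top-left  bias=+0
  edge (12, 4)→(10, 10): d=(-2,6) right/bottom  bias=-1
  edge (10, 10)→(0, 16): d=(-10,6) right/bottom  bias=-1
    (6,0)@(13, 1): e=[-24,0,72] → ·  [on edge]
    (6,1)@(13, 3): e=[0,-4,52] → ·  [on edge]
    (5,2)@(11, 5): e=[0,4,44] → #  [on edge]
    (6,2)@(13, 5): e=[24,-8,32] → ·
    (4,3)@(9, 7): e=[0,12,36] → #  [on edge]
    (5,3)@(11, 7): e=[24,0,24] → ·  [on edge]
    (3,4)@(7, 9): e=[0,20,28] → #  [on edge]
    (5,4)@(11, 9): e=[48,-4,4] → ·
    (2,5)@(5, 11): e=[0,28,20] → #  [on edge]
    (4,5)@(9, 11): e=[48,4,-4] → ·
    (1,6)@(3, 13): e=[0,36,12] → #  [on edge]
    (2,6)@(5, 13): e=[24,24,0] → ·  [on edge]
    (4,6)@(9, 13): e=[72,0,-24] → ·  [on edge]
    (0,7)@(1, 15): e=[0,44,4] → #  [on edge]
    (3,9)@(7, 19): e=[120,0,-72] → ·  [on edge]
  covered (8 px):
    · · · · · · ·
    · · · · · · ·
    · · · · · # ·
    · · · · # · ·
    · · · # # · ·
    · · # # · · ·
    · # · · · · ·
    # · · · · · ·
    · · · · · · ·
    · · · · · · ·
T2:
  2·area = 16
  edge (0, 14)→(1, 6): d=(1,-8) top-left  bias=+0
  edge (1, 6)→(2, 14): d=(1,8) right/bottom  bias=-1
  edge (2, 14)→(0, 14): d=(-2,0) right/bottom  bias=-1
    (0,3)@(1, 7): e=[1,1,14] → #
    (1,3)@(3, 7): e=[17,-15,14] → ·
    (0,4)@(1, 9): e=[3,3,10] → #
    (1,4)@(3, 9): e=[19,-13,10] → ·
    (0,5)@(1, 11): e=[5,5,6] → #
    (1,5)@(3, 11): e=[21,-11,6] → ·
    (0,6)@(1, 13): e=[7,7,2] → #
    (1,6)@(3, 13): e=[23,-9,2] → ·
    (0,7)@(1, 15): e=[9,9,-2] → ·
  covered (4 px):
    · · · · · · ·
    · · · · · · ·
    · · · · · · ·
    # · · · · · ·
    # · · · · · ·
    # · · · · · ·
    # · · · · · ·
    · · · · · · ·
    · · · · · · ·
    · · · · · · ·
T3:
  2·area = 10
  edge (2, 6)→(7, 4): d=(5,-2) top-left  bias=+0
  edge (7, 4)→(7, 6): d=(0,2) right/bottom  bias=-1
  edge (7, 6)→(2, 6): d=(-5,0) right/bottom  bias=-1
    (3,0)@(7, 1): e=[-15,0,25] → ·  [on edge]
    (3,1)@(7, 3): e=[-5,0,15] → ·  [on edge]
    (2,2)@(5, 5): e=[1,4,5] → #
    (3,2)@(7, 5): e=[5,0,5] → ·  [on edge]
    (2,3)@(5, 7): e=[11,4,-5] → ·
    (3,3)@(7, 7): e=[15,0,-5] → ·  [on edge]
    (3,4)@(7, 9): e=[25,0,-15] → ·  [on edge]
    (3,5)@(7, 11): e=[35,0,-25] → ·  [on edge]
    (3,6)@(7, 13): e=[45,0,-35] → ·  [on edge]
    (3,7)@(7, 15): e=[55,0,-45] → ·  [on edge]
    (3,8)@(7, 17): e=[65,0,-55] → ·  [on edge]
    (3,9)@(7, 19): e=[75,0,-65] → ·  [on edge]
  covered (1 px):
    · · · · · · ·
    · · · · · · ·
    · · # · · · ·
    · · · · · · ·
    · · · · · · ·
    · · · · · · ·
    · · · · · · ·
    · · · · · · ·
    · · · · · · ·
    · · · · · · ·

Answer: 24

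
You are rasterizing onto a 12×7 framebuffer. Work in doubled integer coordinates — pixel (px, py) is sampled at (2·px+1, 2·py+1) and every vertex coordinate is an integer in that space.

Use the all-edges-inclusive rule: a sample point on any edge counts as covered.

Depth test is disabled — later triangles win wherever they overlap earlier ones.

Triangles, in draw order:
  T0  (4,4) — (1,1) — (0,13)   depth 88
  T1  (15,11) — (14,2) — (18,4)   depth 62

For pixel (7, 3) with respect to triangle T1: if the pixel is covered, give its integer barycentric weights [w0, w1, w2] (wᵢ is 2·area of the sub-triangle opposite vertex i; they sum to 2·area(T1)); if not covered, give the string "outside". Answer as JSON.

T0:
  2·area = 39  (B↔C swapped to make it positive)
  edge (4, 4)→(0, 13): d=(-4,9) inclusive
  edge (0, 13)→(1, 1): d=(1,-12) inclusive
  edge (1, 1)→(4, 4): d=(3,3) inclusive
    (0,0)@(1, 1): e=[39,0,0] → █  [on edge]
    (1,0)@(3, 1): e=[21,24,-6] → ·
    (0,1)@(1, 3): e=[31,2,6] → █
    (1,1)@(3, 3): e=[13,26,0] → █  [on edge]
    (2,1)@(5, 3): e=[-5,50,-6] → ·
    (0,2)@(1, 5): e=[23,4,12] → █
    (2,2)@(5, 5): e=[-13,52,0] → ·  [on edge]
    (0,3)@(1, 7): e=[15,6,18] → █
    (1,3)@(3, 7): e=[-3,30,12] → ·
    (3,3)@(7, 7): e=[-39,78,0] → ·  [on edge]
    (0,4)@(1, 9): e=[7,8,24] → █
    (1,4)@(3, 9): e=[-11,32,18] → ·
    (4,4)@(9, 9): e=[-65,104,0] → ·  [on edge]
    (5,5)@(11, 11): e=[-91,130,0] → ·  [on edge]
    (6,6)@(13, 13): e=[-117,156,0] → ·  [on edge]
  covered (7 px):
    █ · · · · · · · · · · ·
    █ █ · · · · · · · · · ·
    █ █ · · · · · · · · · ·
    █ · · · · · · · · · · ·
    █ · · · · · · · · · · ·
    · · · · · · · · · · · ·
    · · · · · · · · · · · ·
T1:
  2·area = 34
  edge (15, 11)→(14, 2): d=(-1,-9) inclusive
  edge (14, 2)→(18, 4): d=(4,2) inclusive
  edge (18, 4)→(15, 11): d=(-3,7) inclusive
    (7,1)@(15, 3): e=[8,2,24] → █
    (8,1)@(17, 3): e=[26,-2,10] → ·
    (7,2)@(15, 5): e=[6,10,18] → █
    (8,2)@(17, 5): e=[24,6,4] → █
    (9,2)@(19, 5): e=[42,2,-10] → ·
    (7,3)@(15, 7): e=[4,18,12] → █
    (8,3)@(17, 7): e=[22,14,-2] → ·
    (7,4)@(15, 9): e=[2,26,6] → █
    (8,4)@(17, 9): e=[20,22,-8] → ·
    (7,5)@(15, 11): e=[0,34,0] → █  [on edge]
    (8,5)@(17, 11): e=[18,30,-14] → ·
    (7,6)@(15, 13): e=[-2,42,-6] → ·
  covered (6 px):
    · · · · · · · · · · · ·
    · · · · · · · █ · · · ·
    · · · · · · · █ █ · · ·
    · · · · · · · █ · · · ·
    · · · · · · · █ · · · ·
    · · · · · · · █ · · · ·
    · · · · · · · · · · · ·

Result: [18,12,4]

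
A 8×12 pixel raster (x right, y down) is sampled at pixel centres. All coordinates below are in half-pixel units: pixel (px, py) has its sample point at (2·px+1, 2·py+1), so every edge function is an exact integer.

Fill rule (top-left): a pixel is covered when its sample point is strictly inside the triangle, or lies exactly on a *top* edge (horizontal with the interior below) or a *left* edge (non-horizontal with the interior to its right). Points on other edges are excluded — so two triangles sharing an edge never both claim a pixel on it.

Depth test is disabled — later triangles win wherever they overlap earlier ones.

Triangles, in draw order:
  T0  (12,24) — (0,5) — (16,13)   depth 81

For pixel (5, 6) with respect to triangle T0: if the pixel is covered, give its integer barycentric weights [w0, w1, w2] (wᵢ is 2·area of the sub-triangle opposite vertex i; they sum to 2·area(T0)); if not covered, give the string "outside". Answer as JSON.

T0:
  2·area = 208
  edge (12, 24)→(0, 5): d=(-12,-19) top-left  bias=+0
  edge (0, 5)→(16, 13): d=(16,8) right/bottom  bias=-1
  edge (16, 13)→(12, 24): d=(-4,11) right/bottom  bias=-1
    (1,3)@(3, 7): e=[33,8,167] → █
    (2,3)@(5, 7): e=[71,-8,145] → ·
    (1,4)@(3, 9): e=[9,40,159] → █
    (2,4)@(5, 9): e=[47,24,137] → █
    (3,4)@(7, 9): e=[85,8,115] → █
    (4,4)@(9, 9): e=[123,-8,93] → ·
    (1,5)@(3, 11): e=[-15,72,151] → ·
    (2,5)@(5, 11): e=[23,56,129] → █
    (4,5)@(9, 11): e=[99,24,85] → █
    (5,5)@(11, 11): e=[137,8,63] → █
    (6,5)@(13, 11): e=[175,-8,41] → ·
    (2,6)@(5, 13): e=[-1,88,121] → ·
  covered (26 px):
    · · · · · · · ·
    · · · · · · · ·
    · · · · · · · ·
    · █ · · · · · ·
    · █ █ █ · · · ·
    · · █ █ █ █ · ·
    · · · █ █ █ █ █
    · · · █ █ █ █ █
    · · · · █ █ █ ·
    · · · · █ █ █ ·
    · · · · · █ █ ·
    · · · · · · · ·

Result: [40,55,113]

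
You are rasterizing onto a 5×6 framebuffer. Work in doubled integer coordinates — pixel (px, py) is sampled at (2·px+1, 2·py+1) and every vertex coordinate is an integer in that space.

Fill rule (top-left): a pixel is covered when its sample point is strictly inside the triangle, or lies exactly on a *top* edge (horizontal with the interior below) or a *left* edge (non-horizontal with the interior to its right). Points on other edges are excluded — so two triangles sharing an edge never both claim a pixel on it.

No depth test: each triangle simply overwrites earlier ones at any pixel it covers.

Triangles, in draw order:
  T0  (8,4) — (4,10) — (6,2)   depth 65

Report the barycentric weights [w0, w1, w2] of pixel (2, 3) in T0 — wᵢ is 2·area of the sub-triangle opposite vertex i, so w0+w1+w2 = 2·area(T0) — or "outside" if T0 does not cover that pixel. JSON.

T0:
  2·area = 20
  edge (8, 4)→(4, 10): d=(-4,6) right/bottom  bias=-1
  edge (4, 10)→(6, 2): d=(2,-8) top-left  bias=+0
  edge (6, 2)→(8, 4): d=(2,2) right/bottom  bias=-1
    (2,0)@(5, 1): e=[30,-10,0] → .  [on edge]
    (3,1)@(7, 3): e=[10,10,0] → .  [on edge]
    (3,2)@(7, 5): e=[2,14,4] → X
    (4,2)@(9, 5): e=[-10,30,0] → .  [on edge]
    (2,3)@(5, 7): e=[6,2,12] → X
    (3,3)@(7, 7): e=[-6,18,8] → .
    (2,4)@(5, 9): e=[-2,6,16] → .
  covered (2 px):
    . . . . .
    . . . . .
    . . . X .
    . . X . .
    . . . . .
    . . . . .

Result: [2,12,6]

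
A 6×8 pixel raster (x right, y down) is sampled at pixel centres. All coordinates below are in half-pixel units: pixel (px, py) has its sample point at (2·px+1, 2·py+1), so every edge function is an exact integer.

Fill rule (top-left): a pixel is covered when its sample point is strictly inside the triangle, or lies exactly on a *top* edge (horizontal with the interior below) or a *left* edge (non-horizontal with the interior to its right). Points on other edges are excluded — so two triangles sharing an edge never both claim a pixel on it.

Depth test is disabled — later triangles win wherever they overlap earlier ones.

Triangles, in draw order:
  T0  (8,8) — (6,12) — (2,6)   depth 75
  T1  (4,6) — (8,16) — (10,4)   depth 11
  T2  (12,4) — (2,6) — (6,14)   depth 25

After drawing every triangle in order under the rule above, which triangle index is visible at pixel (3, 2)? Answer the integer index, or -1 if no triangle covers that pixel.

T0:
  2·area = 28
  edge (8, 8)→(6, 12): d=(-2,4) right/bottom  bias=-1
  edge (6, 12)→(2, 6): d=(-4,-6) top-left  bias=+0
  edge (2, 6)→(8, 8): d=(6,2) right/bottom  bias=-1
    (1,3)@(3, 7): e=[22,2,4] → #
    (2,3)@(5, 7): e=[14,14,0] → ·  [on edge]
    (1,4)@(3, 9): e=[18,-6,16] → ·
    (2,4)@(5, 9): e=[10,6,12] → #
    (3,4)@(7, 9): e=[2,18,8] → #
    (4,4)@(9, 9): e=[-6,30,4] → ·
    (5,4)@(11, 9): e=[-14,42,0] → ·  [on edge]
    (2,5)@(5, 11): e=[6,-2,24] → ·
    (3,5)@(7, 11): e=[-2,10,20] → ·
  covered (3 px):
    · · · · · ·
    · · · · · ·
    · · · · · ·
    · # · · · ·
    · · # # · ·
    · · · · · ·
    · · · · · ·
    · · · · · ·
T1:
  2·area = 68  (B↔C swapped to make it positive)
  edge (4, 6)→(10, 4): d=(6,-2) top-left  bias=+0
  edge (10, 4)→(8, 16): d=(-2,12) right/bottom  bias=-1
  edge (8, 16)→(4, 6): d=(-4,-10) top-left  bias=+0
    (3,2)@(7, 5): e=[0,34,34] → #  [on edge]
    (4,2)@(9, 5): e=[4,10,54] → #
    (5,2)@(11, 5): e=[8,-14,74] → ·
    (0,3)@(1, 7): e=[0,102,-34] → ·  [on edge]
    (2,3)@(5, 7): e=[8,54,6] → #
    (5,3)@(11, 7): e=[20,-18,66] → ·
    (2,4)@(5, 9): e=[20,50,-2] → ·
    (3,4)@(7, 9): e=[24,26,18] → #
    (5,4)@(11, 9): e=[32,-22,58] → ·
    (3,5)@(7, 11): e=[36,22,10] → #
    (4,5)@(9, 11): e=[40,-2,30] → ·
    (3,6)@(7, 13): e=[48,18,2] → #
  covered (9 px):
    · · · · · ·
    · · · · · ·
    · · · # # ·
    · · # # # ·
    · · · # # ·
    · · · # · ·
    · · · # · ·
    · · · · · ·
T2:
  2·area = 88  (B↔C swapped to make it positive)
  edge (12, 4)→(6, 14): d=(-6,10) right/bottom  bias=-1
  edge (6, 14)→(2, 6): d=(-4,-8) top-left  bias=+0
  edge (2, 6)→(12, 4): d=(10,-2) top-left  bias=+0
    (3,2)@(7, 5): e=[44,44,0] → #  [on edge]
    (4,2)@(9, 5): e=[24,60,4] → #
    (5,2)@(11, 5): e=[4,76,8] → #
    (1,3)@(3, 7): e=[72,4,12] → #
    (2,3)@(5, 7): e=[52,20,16] → #
    (5,3)@(11, 7): e=[-8,68,28] → ·
    (1,4)@(3, 9): e=[60,-4,32] → ·
    (2,4)@(5, 9): e=[40,12,36] → #
    (4,4)@(9, 9): e=[0,44,44] → ·  [on edge]
    (2,5)@(5, 11): e=[28,4,56] → #
    (4,5)@(9, 11): e=[-12,36,64] → ·
    (2,6)@(5, 13): e=[16,-4,76] → ·
  covered (11 px):
    · · · · · ·
    · · · · · ·
    · · · # # #
    · # # # # ·
    · · # # · ·
    · · # # · ·
    · · · · · ·
    · · · · · ·

Z-buffer (winner per pixel, '.' = empty):
  . . . . . .
  . . . . . .
  . . . 2 2 2
  . 2 2 2 2 .
  . . 2 2 1 .
  . . 2 2 . .
  . . . 1 . .
  . . . . . .

Answer: 2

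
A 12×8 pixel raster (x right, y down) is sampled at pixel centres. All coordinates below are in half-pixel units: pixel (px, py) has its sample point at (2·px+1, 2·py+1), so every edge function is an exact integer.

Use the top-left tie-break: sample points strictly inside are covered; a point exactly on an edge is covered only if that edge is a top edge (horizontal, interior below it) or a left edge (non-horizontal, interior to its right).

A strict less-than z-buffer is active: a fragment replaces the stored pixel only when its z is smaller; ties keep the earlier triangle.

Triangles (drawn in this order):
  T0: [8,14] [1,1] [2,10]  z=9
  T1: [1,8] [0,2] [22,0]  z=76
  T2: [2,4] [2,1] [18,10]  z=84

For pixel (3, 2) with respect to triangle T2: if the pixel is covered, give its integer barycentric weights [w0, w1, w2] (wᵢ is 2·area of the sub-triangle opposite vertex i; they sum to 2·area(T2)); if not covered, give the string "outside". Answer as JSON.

T0:
  2·area = 50  (B↔C swapped to make it positive)
  edge (8, 14)→(2, 10): d=(-6,-4) top-left  bias=+0
  edge (2, 10)→(1, 1): d=(-1,-9) top-left  bias=+0
  edge (1, 1)→(8, 14): d=(7,13) right/bottom  bias=-1
    (0,0)@(1, 1): e=[50,0,0] → ·  [on edge]
    (1,2)@(3, 5): e=[34,14,2] → #
    (2,2)@(5, 5): e=[42,32,-24] → ·
    (1,3)@(3, 7): e=[22,12,16] → #
    (2,3)@(5, 7): e=[30,30,-10] → ·
    (1,4)@(3, 9): e=[10,10,30] → #
    (2,4)@(5, 9): e=[18,28,4] → #
    (3,4)@(7, 9): e=[26,46,-22] → ·
    (1,5)@(3, 11): e=[-2,8,44] → ·
    (2,5)@(5, 11): e=[6,26,18] → #
    (3,5)@(7, 11): e=[14,44,-8] → ·
    (2,6)@(5, 13): e=[-6,24,32] → ·
  covered (6 px):
    · · · · · · · · · · · ·
    · · · · · · · · · · · ·
    · # · · · · · · · · · ·
    · # · · · · · · · · · ·
    · # # · · · · · · · · ·
    · · # · · · · · · · · ·
    · · · # · · · · · · · ·
    · · · · · · · · · · · ·
T1:
  2·area = 134
  edge (1, 8)→(0, 2): d=(-1,-6) top-left  bias=+0
  edge (0, 2)→(22, 0): d=(22,-2) top-left  bias=+0
  edge (22, 0)→(1, 8): d=(-21,8) right/bottom  bias=-1
    (5,0)@(11, 1): e=[67,0,67] → #  [on edge]
    (6,0)@(13, 1): e=[79,4,51] → #
    (7,0)@(15, 1): e=[91,8,35] → #
    (8,0)@(17, 1): e=[103,12,19] → #
    (9,0)@(19, 1): e=[115,16,3] → #
    (10,0)@(21, 1): e=[127,20,-13] → ·
    (0,1)@(1, 3): e=[5,24,105] → #
    (1,1)@(3, 3): e=[17,28,89] → #
    (2,1)@(5, 3): e=[29,32,73] → #
    (3,1)@(7, 3): e=[41,36,57] → #
    (4,1)@(9, 3): e=[53,40,41] → #
    (7,1)@(15, 3): e=[89,52,-7] → ·
  covered (18 px):
    · · · · · # # # # # · ·
    # # # # # # # · · · · ·
    # # # # · · · · · · · ·
    # # · · · · · · · · · ·
    · · · · · · · · · · · ·
    · · · · · · · · · · · ·
    · · · · · · · · · · · ·
    · · · · · · · · · · · ·
T2:
  2·area = 48
  edge (2, 4)→(2, 1): d=(0,-3) top-left  bias=+0
  edge (2, 1)→(18, 10): d=(16,9) right/bottom  bias=-1
  edge (18, 10)→(2, 4): d=(-16,-6) top-left  bias=+0
    (1,1)@(3, 3): e=[3,23,22] → #
    (2,1)@(5, 3): e=[9,5,34] → #
    (3,1)@(7, 3): e=[15,-13,46] → ·
    (1,2)@(3, 5): e=[3,55,-10] → ·
    (2,2)@(5, 5): e=[9,37,2] → #
    (3,2)@(7, 5): e=[15,19,14] → #
    (4,2)@(9, 5): e=[21,1,26] → #
    (5,2)@(11, 5): e=[27,-17,38] → ·
    (2,3)@(5, 7): e=[9,69,-30] → ·
    (3,3)@(7, 7): e=[15,51,-18] → ·
    (4,3)@(9, 7): e=[21,33,-6] → ·
    (5,3)@(11, 7): e=[27,15,6] → #
  covered (6 px):
    · · · · · · · · · · · ·
    · # # · · · · · · · · ·
    · · # # # · · · · · · ·
    · · · · · # · · · · · ·
    · · · · · · · · · · · ·
    · · · · · · · · · · · ·
    · · · · · · · · · · · ·
    · · · · · · · · · · · ·

Final: [19,14,15]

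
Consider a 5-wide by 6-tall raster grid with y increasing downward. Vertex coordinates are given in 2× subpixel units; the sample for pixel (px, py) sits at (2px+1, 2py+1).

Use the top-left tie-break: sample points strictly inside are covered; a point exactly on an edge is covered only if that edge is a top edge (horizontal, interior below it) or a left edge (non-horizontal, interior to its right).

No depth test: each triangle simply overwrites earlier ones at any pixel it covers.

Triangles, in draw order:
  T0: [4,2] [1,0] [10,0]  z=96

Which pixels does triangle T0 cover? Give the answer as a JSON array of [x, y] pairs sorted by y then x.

T0:
  2·area = 18
  edge (4, 2)→(1, 0): d=(-3,-2) top-left  bias=+0
  edge (1, 0)→(10, 0): d=(9,0) top-left  bias=+0
  edge (10, 0)→(4, 2): d=(-6,2) right/bottom  bias=-1
    (1,0)@(3, 1): e=[1,9,8] → X
    (2,0)@(5, 1): e=[5,9,4] → X
    (3,0)@(7, 1): e=[9,9,0] → .  [on edge]
    (0,1)@(1, 3): e=[-9,27,0] → .  [on edge]
    (1,1)@(3, 3): e=[-5,27,-4] → .
    (2,1)@(5, 3): e=[-1,27,-8] → .
  covered (2 px):
    . X X . .
    . . . . .
    . . . . .
    . . . . .
    . . . . .
    . . . . .

Answer: [[1,0],[2,0]]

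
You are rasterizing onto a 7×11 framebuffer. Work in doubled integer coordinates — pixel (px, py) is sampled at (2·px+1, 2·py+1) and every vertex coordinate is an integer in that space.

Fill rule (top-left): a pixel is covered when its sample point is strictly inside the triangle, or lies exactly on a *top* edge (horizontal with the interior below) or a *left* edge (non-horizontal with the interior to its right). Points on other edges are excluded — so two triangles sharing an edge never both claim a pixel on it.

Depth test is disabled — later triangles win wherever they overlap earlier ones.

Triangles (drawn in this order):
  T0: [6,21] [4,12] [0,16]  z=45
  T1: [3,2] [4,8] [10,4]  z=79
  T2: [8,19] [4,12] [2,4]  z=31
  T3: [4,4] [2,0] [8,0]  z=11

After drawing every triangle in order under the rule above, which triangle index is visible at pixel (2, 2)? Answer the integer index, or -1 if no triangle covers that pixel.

T0:
  2·area = 44  (B↔C swapped to make it positive)
  edge (6, 21)→(0, 16): d=(-6,-5) top-left  bias=+0
  edge (0, 16)→(4, 12): d=(4,-4) top-left  bias=+0
  edge (4, 12)→(6, 21): d=(2,9) right/bottom  bias=-1
    (6,1)@(13, 3): e=[143,0,-99] → ·  [on edge]
    (5,2)@(11, 5): e=[121,0,-77] → ·  [on edge]
    (4,3)@(9, 7): e=[99,0,-55] → ·  [on edge]
    (3,4)@(7, 9): e=[77,0,-33] → ·  [on edge]
    (2,5)@(5, 11): e=[55,0,-11] → ·  [on edge]
    (1,6)@(3, 13): e=[33,0,11] → █  [on edge]
    (2,6)@(5, 13): e=[43,8,-7] → ·
    (0,7)@(1, 15): e=[11,0,33] → █  [on edge]
    (2,7)@(5, 15): e=[31,16,-3] → ·
    (0,8)@(1, 17): e=[-1,8,37] → ·
    (1,8)@(3, 17): e=[9,16,19] → █
    (2,8)@(5, 17): e=[19,24,1] → █
  covered (6 px):
    · · · · · · ·
    · · · · · · ·
    · · · · · · ·
    · · · · · · ·
    · · · · · · ·
    · · · · · · ·
    · █ · · · · ·
    █ █ · · · · ·
    · █ █ · · · ·
    · · █ · · · ·
    · · · · · · ·
T1:
  2·area = 40  (B↔C swapped to make it positive)
  edge (3, 2)→(10, 4): d=(7,2) right/bottom  bias=-1
  edge (10, 4)→(4, 8): d=(-6,4) right/bottom  bias=-1
  edge (4, 8)→(3, 2): d=(-1,-6) top-left  bias=+0
    (2,1)@(5, 3): e=[3,26,11] → █
    (3,1)@(7, 3): e=[-1,18,23] → ·
    (2,2)@(5, 5): e=[17,14,9] → █
    (3,2)@(7, 5): e=[13,6,21] → █
    (4,2)@(9, 5): e=[9,-2,33] → ·
    (2,3)@(5, 7): e=[31,2,7] → █
    (3,3)@(7, 7): e=[27,-6,19] → ·
    (2,4)@(5, 9): e=[45,-10,5] → ·
  covered (4 px):
    · · · · · · ·
    · · █ · · · ·
    · · █ █ · · ·
    · · █ · · · ·
    · · · · · · ·
    · · · · · · ·
    · · · · · · ·
    · · · · · · ·
    · · · · · · ·
    · · · · · · ·
    · · · · · · ·
T2:
  2·area = 18
  edge (8, 19)→(4, 12): d=(-4,-7) top-left  bias=+0
  edge (4, 12)→(2, 4): d=(-2,-8) top-left  bias=+0
  edge (2, 4)→(8, 19): d=(6,15) right/bottom  bias=-1
    (1,3)@(3, 7): e=[13,2,3] → █
    (2,3)@(5, 7): e=[27,18,-27] → ·
    (1,4)@(3, 9): e=[5,-2,15] → ·
    (2,6)@(5, 13): e=[3,6,9] → █
    (3,6)@(7, 13): e=[17,22,-21] → ·
    (2,7)@(5, 15): e=[-5,2,21] → ·
    (3,8)@(7, 17): e=[1,14,3] → █
    (4,8)@(9, 17): e=[15,30,-27] → ·
    (3,9)@(7, 19): e=[-7,10,15] → ·
  covered (3 px):
    · · · · · · ·
    · · · · · · ·
    · · · · · · ·
    · █ · · · · ·
    · · · · · · ·
    · · · · · · ·
    · · █ · · · ·
    · · · · · · ·
    · · · █ · · ·
    · · · · · · ·
    · · · · · · ·
T3:
  2·area = 24
  edge (4, 4)→(2, 0): d=(-2,-4) top-left  bias=+0
  edge (2, 0)→(8, 0): d=(6,0) top-left  bias=+0
  edge (8, 0)→(4, 4): d=(-4,4) right/bottom  bias=-1
    (1,0)@(3, 1): e=[2,6,16] → █
    (2,0)@(5, 1): e=[10,6,8] → █
    (3,0)@(7, 1): e=[18,6,0] → ·  [on edge]
    (1,1)@(3, 3): e=[-2,18,8] → ·
    (2,1)@(5, 3): e=[6,18,0] → ·  [on edge]
    (1,2)@(3, 5): e=[-6,30,0] → ·  [on edge]
    (0,3)@(1, 7): e=[-18,42,0] → ·  [on edge]
  covered (2 px):
    · █ █ · · · ·
    · · · · · · ·
    · · · · · · ·
    · · · · · · ·
    · · · · · · ·
    · · · · · · ·
    · · · · · · ·
    · · · · · · ·
    · · · · · · ·
    · · · · · · ·
    · · · · · · ·

Z-buffer (winner per pixel, '.' = empty):
  . 3 3 . . . .
  . . 1 . . . .
  . . 1 1 . . .
  . 2 1 . . . .
  . . . . . . .
  . . . . . . .
  . 0 2 . . . .
  0 0 . . . . .
  . 0 0 2 . . .
  . . 0 . . . .
  . . . . . . .

Final: 1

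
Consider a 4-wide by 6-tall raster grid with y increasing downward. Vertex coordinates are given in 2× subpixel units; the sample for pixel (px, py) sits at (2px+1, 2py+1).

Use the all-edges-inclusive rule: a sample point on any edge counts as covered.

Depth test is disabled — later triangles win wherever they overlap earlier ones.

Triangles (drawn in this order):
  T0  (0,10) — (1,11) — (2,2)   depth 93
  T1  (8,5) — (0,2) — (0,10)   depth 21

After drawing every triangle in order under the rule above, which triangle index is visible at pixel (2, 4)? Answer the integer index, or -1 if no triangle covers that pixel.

T0:
  2·area = 10  (B↔C swapped to make it positive)
  edge (0, 10)→(2, 2): d=(2,-8) inclusive
  edge (2, 2)→(1, 11): d=(-1,9) inclusive
  edge (1, 11)→(0, 10): d=(-1,-1) inclusive
    (0,3)@(1, 7): e=[2,4,4] → █
    (1,3)@(3, 7): e=[18,-14,6] → ·
    (0,4)@(1, 9): e=[6,2,2] → █
    (1,4)@(3, 9): e=[22,-16,4] → ·
    (0,5)@(1, 11): e=[10,0,0] → █  [on edge]
    (1,5)@(3, 11): e=[26,-18,2] → ·
  covered (3 px):
    · · · ·
    · · · ·
    · · · ·
    █ · · ·
    █ · · ·
    █ · · ·
T1:
  2·area = 64  (B↔C swapped to make it positive)
  edge (8, 5)→(0, 10): d=(-8,5) inclusive
  edge (0, 10)→(0, 2): d=(0,-8) inclusive
  edge (0, 2)→(8, 5): d=(8,3) inclusive
    (0,1)@(1, 3): e=[51,8,5] → █
    (1,1)@(3, 3): e=[41,24,-1] → ·
    (0,2)@(1, 5): e=[35,8,21] → █
    (1,2)@(3, 5): e=[25,24,15] → █
    (2,2)@(5, 5): e=[15,40,9] → █
    (3,2)@(7, 5): e=[5,56,3] → █
    (0,3)@(1, 7): e=[19,8,37] → █
    (2,3)@(5, 7): e=[-1,40,25] → ·
    (3,3)@(7, 7): e=[-11,56,19] → ·
    (0,4)@(1, 9): e=[3,8,53] → █
    (1,4)@(3, 9): e=[-7,24,47] → ·
    (0,5)@(1, 11): e=[-13,8,69] → ·
  covered (8 px):
    · · · ·
    █ · · ·
    █ █ █ █
    █ █ · ·
    █ · · ·
    · · · ·

Z-buffer (winner per pixel, '.' = empty):
  . . . .
  1 . . .
  1 1 1 1
  1 1 . .
  1 . . .
  0 . . .

Result: -1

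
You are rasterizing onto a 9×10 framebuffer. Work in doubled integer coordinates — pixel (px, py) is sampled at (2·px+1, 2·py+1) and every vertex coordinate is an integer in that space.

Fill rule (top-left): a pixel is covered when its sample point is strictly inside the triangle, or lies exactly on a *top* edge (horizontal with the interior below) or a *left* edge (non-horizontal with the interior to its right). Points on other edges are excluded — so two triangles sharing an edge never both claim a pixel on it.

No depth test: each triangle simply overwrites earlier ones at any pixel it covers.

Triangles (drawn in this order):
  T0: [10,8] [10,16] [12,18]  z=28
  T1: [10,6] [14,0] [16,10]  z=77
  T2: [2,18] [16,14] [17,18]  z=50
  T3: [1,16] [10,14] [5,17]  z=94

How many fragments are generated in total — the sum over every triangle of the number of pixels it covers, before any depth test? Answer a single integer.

T0:
  2·area = 16  (B↔C swapped to make it positive)
  edge (10, 8)→(12, 18): d=(2,10) right/bottom  bias=-1
  edge (12, 18)→(10, 16): d=(-2,-2) top-left  bias=+0
  edge (10, 16)→(10, 8): d=(0,-8) top-left  bias=+0
    (4,1)@(9, 3): e=[0,24,-8] → ·  [on edge]
    (0,3)@(1, 7): e=[88,0,-72] → ·  [on edge]
    (1,4)@(3, 9): e=[72,0,-56] → ·  [on edge]
    (2,5)@(5, 11): e=[56,0,-40] → ·  [on edge]
    (3,6)@(7, 13): e=[40,0,-24] → ·  [on edge]
    (5,6)@(11, 13): e=[0,8,8] → ·  [on edge]
    (4,7)@(9, 15): e=[24,0,-8] → ·  [on edge]
    (5,7)@(11, 15): e=[4,4,8] → █
    (6,7)@(13, 15): e=[-16,8,24] → ·
    (5,8)@(11, 17): e=[8,0,8] → █  [on edge]
    (6,8)@(13, 17): e=[-12,4,24] → ·
    (5,9)@(11, 19): e=[12,-4,8] → ·
    (6,9)@(13, 19): e=[-8,0,24] → ·  [on edge]
  covered (2 px):
    · · · · · · · · ·
    · · · · · · · · ·
    · · · · · · · · ·
    · · · · · · · · ·
    · · · · · · · · ·
    · · · · · · · · ·
    · · · · · · · · ·
    · · · · · █ · · ·
    · · · · · █ · · ·
    · · · · · · · · ·
T1:
  2·area = 52
  edge (10, 6)→(14, 0): d=(4,-6) top-left  bias=+0
  edge (14, 0)→(16, 10): d=(2,10) right/bottom  bias=-1
  edge (16, 10)→(10, 6): d=(-6,-4) top-left  bias=+0
    (6,1)@(13, 3): e=[6,16,30] → █
    (7,1)@(15, 3): e=[18,-4,38] → ·
    (5,2)@(11, 5): e=[2,40,10] → █
    (7,2)@(15, 5): e=[26,0,26] → ·  [on edge]
    (5,3)@(11, 7): e=[10,44,-2] → ·
    (6,3)@(13, 7): e=[22,24,6] → █
    (7,3)@(15, 7): e=[34,4,14] → █
    (8,3)@(17, 7): e=[46,-16,22] → ·
    (6,4)@(13, 9): e=[30,28,-6] → ·
    (7,4)@(15, 9): e=[42,8,2] → █
    (8,4)@(17, 9): e=[54,-12,10] → ·
    (7,5)@(15, 11): e=[50,12,-10] → ·
    (8,7)@(17, 15): e=[78,0,-26] → ·  [on edge]
  covered (6 px):
    · · · · · · · · ·
    · · · · · · █ · ·
    · · · · · █ █ · ·
    · · · · · · █ █ ·
    · · · · · · · █ ·
    · · · · · · · · ·
    · · · · · · · · ·
    · · · · · · · · ·
    · · · · · · · · ·
    · · · · · · · · ·
T2:
  2·area = 60
  edge (2, 18)→(16, 14): d=(14,-4) top-left  bias=+0
  edge (16, 14)→(17, 18): d=(1,4) right/bottom  bias=-1
  edge (17, 18)→(2, 18): d=(-15,0) right/bottom  bias=-1
    (6,7)@(13, 15): e=[2,13,45] → █
    (7,7)@(15, 15): e=[10,5,45] → █
    (8,7)@(17, 15): e=[18,-3,45] → ·
    (3,8)@(7, 17): e=[6,39,15] → █
    (4,8)@(9, 17): e=[14,31,15] → █
    (5,8)@(11, 17): e=[22,23,15] → █
    (8,8)@(17, 17): e=[46,-1,15] → ·
    (3,9)@(7, 19): e=[34,41,-15] → ·
    (4,9)@(9, 19): e=[42,33,-15] → ·
    (5,9)@(11, 19): e=[50,25,-15] → ·
    (6,9)@(13, 19): e=[58,17,-15] → ·
    (7,9)@(15, 19): e=[66,9,-15] → ·
  covered (7 px):
    · · · · · · · · ·
    · · · · · · · · ·
    · · · · · · · · ·
    · · · · · · · · ·
    · · · · · · · · ·
    · · · · · · · · ·
    · · · · · · · · ·
    · · · · · · █ █ ·
    · · · █ █ █ █ █ ·
    · · · · · · · · ·
T3:
  2·area = 17
  edge (1, 16)→(10, 14): d=(9,-2) top-left  bias=+0
  edge (10, 14)→(5, 17): d=(-5,3) right/bottom  bias=-1
  edge (5, 17)→(1, 16): d=(-4,-1) top-left  bias=+0
    (7,5)@(15, 11): e=[-17,0,34] → ·  [on edge]
    (3,7)@(7, 15): e=[3,4,10] → █
    (4,7)@(9, 15): e=[7,-2,12] → ·
    (2,8)@(5, 17): e=[17,0,0] → ·  [on edge]
    (3,8)@(7, 17): e=[21,-6,2] → ·
    (6,9)@(13, 19): e=[51,-34,0] → ·  [on edge]
  covered (1 px):
    · · · · · · · · ·
    · · · · · · · · ·
    · · · · · · · · ·
    · · · · · · · · ·
    · · · · · · · · ·
    · · · · · · · · ·
    · · · · · · · · ·
    · · · █ · · · · ·
    · · · · · · · · ·
    · · · · · · · · ·

Result: 16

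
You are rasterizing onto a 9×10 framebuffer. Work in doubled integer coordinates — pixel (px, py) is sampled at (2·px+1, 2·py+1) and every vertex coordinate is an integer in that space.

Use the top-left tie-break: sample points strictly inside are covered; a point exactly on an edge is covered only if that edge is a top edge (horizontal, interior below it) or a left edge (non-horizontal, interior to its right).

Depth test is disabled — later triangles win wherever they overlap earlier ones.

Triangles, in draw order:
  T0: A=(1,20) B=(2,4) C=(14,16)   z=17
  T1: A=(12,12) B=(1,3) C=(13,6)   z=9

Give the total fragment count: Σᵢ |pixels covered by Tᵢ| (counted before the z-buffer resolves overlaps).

T0:
  2·area = 204
  edge (1, 20)→(2, 4): d=(1,-16) top-left  bias=+0
  edge (2, 4)→(14, 16): d=(12,12) right/bottom  bias=-1
  edge (14, 16)→(1, 20): d=(-13,4) right/bottom  bias=-1
    (0,1)@(1, 3): e=[-17,0,221] → ·  [on edge]
    (1,2)@(3, 5): e=[17,0,187] → ·  [on edge]
    (1,3)@(3, 7): e=[19,24,161] → #
    (2,3)@(5, 7): e=[51,0,153] → ·  [on edge]
    (1,4)@(3, 9): e=[21,48,135] → #
    (2,4)@(5, 9): e=[53,24,127] → #
    (3,4)@(7, 9): e=[85,0,119] → ·  [on edge]
    (1,5)@(3, 11): e=[23,72,109] → #
    (3,5)@(7, 11): e=[87,24,93] → #
    (4,5)@(9, 11): e=[119,0,85] → ·  [on edge]
    (1,6)@(3, 13): e=[25,96,83] → #
    (4,6)@(9, 13): e=[121,24,59] → #
    (5,6)@(11, 13): e=[153,0,51] → ·  [on edge]
    (6,7)@(13, 15): e=[187,0,17] → ·  [on edge]
    (7,8)@(15, 17): e=[221,0,-17] → ·  [on edge]
    (8,9)@(17, 19): e=[255,0,-51] → ·  [on edge]
  covered (20 px):
    · · · · · · · · ·
    · · · · · · · · ·
    · · · · · · · · ·
    · # · · · · · · ·
    · # # · · · · · ·
    · # # # · · · · ·
    · # # # # · · · ·
    · # # # # # · · ·
    · # # # # · · · ·
    · # · · · · · · ·
T1:
  2·area = 75
  edge (12, 12)→(1, 3): d=(-11,-9) top-left  bias=+0
  edge (1, 3)→(13, 6): d=(12,3) right/bottom  bias=-1
  edge (13, 6)→(12, 12): d=(-1,6) right/bottom  bias=-1
    (0,1)@(1, 3): e=[0,0,75] → ·  [on edge]
    (2,2)@(5, 5): e=[14,12,49] → #
    (3,2)@(7, 5): e=[32,6,37] → #
    (4,2)@(9, 5): e=[50,0,25] → ·  [on edge]
    (2,3)@(5, 7): e=[-8,36,47] → ·
    (3,3)@(7, 7): e=[10,30,35] → #
    (4,3)@(9, 7): e=[28,24,23] → #
    (5,3)@(11, 7): e=[46,18,11] → #
    (6,3)@(13, 7): e=[64,12,-1] → ·
    (8,3)@(17, 7): e=[100,0,-25] → ·  [on edge]
    (3,4)@(7, 9): e=[-12,54,33] → ·
    (4,4)@(9, 9): e=[6,48,21] → #
  covered (8 px):
    · · · · · · · · ·
    · · · · · · · · ·
    · · # # · · · · ·
    · · · # # # · · ·
    · · · · # # · · ·
    · · · · · # · · ·
    · · · · · · · · ·
    · · · · · · · · ·
    · · · · · · · · ·
    · · · · · · · · ·

Final: 28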